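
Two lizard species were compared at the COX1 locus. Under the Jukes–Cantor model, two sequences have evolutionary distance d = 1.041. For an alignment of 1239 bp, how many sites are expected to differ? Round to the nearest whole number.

697

Invert JC69: p = (3/4)(1 − e^(−4d/3)) = 0.75 × (1 − e^(-1.388)) = 0.75 × (1 − 0.249574) = 0.562820.
Expected differing sites = pL ≈ 0.562820 × 1239 = 697.33398 ≈ 697.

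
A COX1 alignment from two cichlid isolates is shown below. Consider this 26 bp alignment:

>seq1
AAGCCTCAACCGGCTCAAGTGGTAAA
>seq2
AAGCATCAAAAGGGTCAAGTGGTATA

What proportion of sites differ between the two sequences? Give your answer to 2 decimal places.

0.19

The sequences differ at 5 of 26 positions (sites 5, 10, 11, 14, 25).
p = 5/26 = 0.192307… ≈ 0.19 (to 2 d.p.).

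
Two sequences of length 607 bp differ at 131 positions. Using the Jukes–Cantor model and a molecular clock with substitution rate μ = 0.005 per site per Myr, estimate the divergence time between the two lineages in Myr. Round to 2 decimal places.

p = 131/607 ≈ 0.215815.
d = −(3/4) ln(1 − 4p/3) = −0.75 ln(1 − 0.287753) = −0.75 ln(0.712247)
  = −0.75 × (-0.339331) = 0.254498 substitutions/site.
Under a molecular clock d = 2μt, so t = d/(2μ) = 0.254498 / (2 × 0.005) = 25.45 Myr.

25.45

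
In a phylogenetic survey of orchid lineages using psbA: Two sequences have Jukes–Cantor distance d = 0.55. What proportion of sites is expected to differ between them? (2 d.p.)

0.39

p = (3/4)(1 − e^(−4d/3)) = 0.75 × (1 − e^(-0.733333)) = 0.75 × (1 − 0.480305) = 0.389771.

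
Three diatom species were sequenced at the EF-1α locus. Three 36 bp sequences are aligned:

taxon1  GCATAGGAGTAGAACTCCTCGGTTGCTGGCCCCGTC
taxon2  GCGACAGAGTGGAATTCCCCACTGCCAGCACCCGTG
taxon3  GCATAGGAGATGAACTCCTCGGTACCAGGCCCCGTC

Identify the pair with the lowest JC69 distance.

taxon1–taxon2: 15/36 differ, p = 0.417, d = 0.608.
taxon1–taxon3: 5/36 differ, p = 0.139, d = 0.154.
taxon2–taxon3: 14/36 differ, p = 0.389, d = 0.548.
The smallest distance is between taxon1 and taxon3.

taxon1 and taxon3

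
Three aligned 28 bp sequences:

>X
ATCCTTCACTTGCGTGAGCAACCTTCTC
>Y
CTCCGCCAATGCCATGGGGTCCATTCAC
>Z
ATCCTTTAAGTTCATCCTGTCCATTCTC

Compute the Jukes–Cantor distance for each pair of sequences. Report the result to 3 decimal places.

d(X,Y) = 0.724, d(X,Z) = 0.635, d(Y,Z) = 0.556

X–Y: 13/28 sites differ → p ≈ 0.464286, d = −0.75 ln(1 − 0.619048) = 0.723811 ≈ 0.724.
X–Z: 12/28 sites differ → p ≈ 0.428571, d = −0.75 ln(1 − 0.571428) = 0.635472 ≈ 0.635.
Y–Z: 11/28 sites differ → p ≈ 0.392857, d = −0.75 ln(1 − 0.523809) = 0.556452 ≈ 0.556.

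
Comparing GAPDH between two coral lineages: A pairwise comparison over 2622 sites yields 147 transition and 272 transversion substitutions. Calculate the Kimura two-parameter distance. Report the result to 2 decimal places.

P = 147/2622 ≈ 0.056064 and Q = 272/2622 ≈ 0.103738.
Under the Kimura two-parameter model, d = −½ ln(1 − 2P − Q) − ¼ ln(1 − 2Q).
1 − 2P − Q = 0.784134, giving −½ ln(0.784134) = 0.121588.
1 − 2Q = 0.792524, giving −¼ ln(0.792524) = 0.058133.
d = 0.121588 + 0.058133 = 0.179721.

0.18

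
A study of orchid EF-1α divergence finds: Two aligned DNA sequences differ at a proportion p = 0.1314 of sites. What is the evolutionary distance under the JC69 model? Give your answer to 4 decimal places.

0.1445

d = −(3/4) ln(1 − 4p/3) = −0.75 ln(1 − 0.1752) = −0.75 ln(0.8248)
  = −0.75 × (-0.192614) = 0.144461 substitutions/site.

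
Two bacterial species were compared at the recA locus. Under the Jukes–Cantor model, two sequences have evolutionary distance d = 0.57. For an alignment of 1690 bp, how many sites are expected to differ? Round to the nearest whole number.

675

Invert JC69: p = (3/4)(1 − e^(−4d/3)) = 0.75 × (1 − e^(-0.76)) = 0.75 × (1 − 0.467666) = 0.399251.
Expected differing sites = pL ≈ 0.399251 × 1690 = 674.73419 ≈ 675.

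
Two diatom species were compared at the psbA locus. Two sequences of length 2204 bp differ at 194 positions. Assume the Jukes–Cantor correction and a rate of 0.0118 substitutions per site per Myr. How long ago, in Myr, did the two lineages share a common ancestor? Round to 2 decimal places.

3.97

p = 194/2204 ≈ 0.088022.
d = −(3/4) ln(1 − 4p/3) = −0.75 ln(1 − 0.117363) = −0.75 ln(0.882637)
  = −0.75 × (-0.124841) = 0.093631 substitutions/site.
Under a molecular clock d = 2μt, so t = d/(2μ) = 0.093631 / (2 × 0.0118) = 3.97 Myr.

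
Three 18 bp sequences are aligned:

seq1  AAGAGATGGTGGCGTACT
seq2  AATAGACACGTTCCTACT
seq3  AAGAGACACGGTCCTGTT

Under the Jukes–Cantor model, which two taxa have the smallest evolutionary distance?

seq1–seq2: 8/18 differ, p = 0.444, d = 0.673.
seq1–seq3: 8/18 differ, p = 0.444, d = 0.673.
seq2–seq3: 4/18 differ, p = 0.222, d = 0.264.
The smallest distance is between seq2 and seq3.

seq2 and seq3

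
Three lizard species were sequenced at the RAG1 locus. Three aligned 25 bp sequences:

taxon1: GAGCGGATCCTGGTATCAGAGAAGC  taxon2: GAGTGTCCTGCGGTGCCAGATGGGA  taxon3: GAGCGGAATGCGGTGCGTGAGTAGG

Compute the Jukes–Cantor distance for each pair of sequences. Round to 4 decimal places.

taxon1–taxon2: 13/25 sites differ → p = 0.52, d = −0.75 ln(1 − 0.693333) = 0.886495 ≈ 0.8865.
taxon1–taxon3: 10/25 sites differ → p = 0.4, d = −0.75 ln(1 − 0.533333) = 0.571605 ≈ 0.5716.
taxon2–taxon3: 10/25 sites differ → p = 0.4, d = −0.75 ln(1 − 0.533333) = 0.571605 ≈ 0.5716.

d(taxon1,taxon2) = 0.8865, d(taxon1,taxon3) = 0.5716, d(taxon2,taxon3) = 0.5716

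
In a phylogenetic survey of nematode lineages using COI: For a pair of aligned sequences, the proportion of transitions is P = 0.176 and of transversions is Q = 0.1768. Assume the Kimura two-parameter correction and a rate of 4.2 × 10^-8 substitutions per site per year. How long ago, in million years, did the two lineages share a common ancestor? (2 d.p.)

5.78

Under the Kimura two-parameter model, d = −½ ln(1 − 2P − Q) − ¼ ln(1 − 2Q).
1 − 2P − Q = 0.4712, giving −½ ln(0.4712) = 0.376236.
1 − 2Q = 0.6464, giving −¼ ln(0.6464) = 0.109084.
d = 0.376236 + 0.109084 = 0.485320.
Under a molecular clock d = 2μt, so t = d/(2μ) = 0.485320 / (2 × 4.2 × 10^-8) = 5.78 million years.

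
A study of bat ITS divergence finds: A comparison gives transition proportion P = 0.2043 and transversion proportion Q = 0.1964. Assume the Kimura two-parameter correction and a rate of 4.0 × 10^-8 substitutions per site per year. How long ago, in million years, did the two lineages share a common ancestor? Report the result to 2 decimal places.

7.36

Under the Kimura two-parameter model, d = −½ ln(1 − 2P − Q) − ¼ ln(1 − 2Q).
1 − 2P − Q = 0.395, giving −½ ln(0.395) = 0.464435.
1 − 2Q = 0.6072, giving −¼ ln(0.6072) = 0.124724.
d = 0.464435 + 0.124724 = 0.589159.
Under a molecular clock d = 2μt, so t = d/(2μ) = 0.589159 / (2 × 4.0 × 10^-8) = 7.36 million years.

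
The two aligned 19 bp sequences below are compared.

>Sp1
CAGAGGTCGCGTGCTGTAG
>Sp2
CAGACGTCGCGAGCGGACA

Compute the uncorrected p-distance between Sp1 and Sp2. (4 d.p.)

0.3158

The sequences differ at 6 of 19 positions (sites 5, 12, 15, 17, 18, 19).
p = 6/19 = 0.315789… ≈ 0.3158 (to 4 d.p.).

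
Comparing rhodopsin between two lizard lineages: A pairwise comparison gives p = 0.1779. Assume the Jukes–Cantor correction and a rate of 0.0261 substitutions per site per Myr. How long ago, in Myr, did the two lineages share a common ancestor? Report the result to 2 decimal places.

d = −(3/4) ln(1 − 4p/3) = −0.75 ln(1 − 0.2372) = −0.75 ln(0.7628)
  = −0.75 × (-0.270759) = 0.203069 substitutions/site.
Under a molecular clock d = 2μt, so t = d/(2μ) = 0.203069 / (2 × 0.0261) = 3.89 Myr.

3.89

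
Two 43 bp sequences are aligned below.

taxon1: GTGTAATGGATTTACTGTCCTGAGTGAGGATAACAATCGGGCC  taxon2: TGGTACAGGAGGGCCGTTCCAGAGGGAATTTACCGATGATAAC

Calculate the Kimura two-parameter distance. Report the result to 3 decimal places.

Of 43 sites, 4 differences are transitions and 18 are transversions, so P = 4/43 ≈ 0.093023 and Q = 18/43 ≈ 0.418605.
Under the Kimura two-parameter model, d = −½ ln(1 − 2P − Q) − ¼ ln(1 − 2Q).
1 − 2P − Q = 0.395349, giving −½ ln(0.395349) = 0.463993.
1 − 2Q = 0.16279, giving −¼ ln(0.16279) = 0.453824.
d = 0.463993 + 0.453824 = 0.917817.

0.918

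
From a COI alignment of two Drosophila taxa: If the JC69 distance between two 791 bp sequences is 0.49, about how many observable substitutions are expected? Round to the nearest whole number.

Invert JC69: p = (3/4)(1 − e^(−4d/3)) = 0.75 × (1 − e^(-0.653333)) = 0.75 × (1 − 0.520309) = 0.359768.
Expected differing sites = pL ≈ 0.359768 × 791 = 284.576488 ≈ 285.

285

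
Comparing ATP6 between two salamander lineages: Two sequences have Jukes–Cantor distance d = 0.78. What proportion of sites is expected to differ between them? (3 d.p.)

0.485

p = (3/4)(1 − e^(−4d/3)) = 0.75 × (1 − e^(-1.04)) = 0.75 × (1 − 0.353455) = 0.484909.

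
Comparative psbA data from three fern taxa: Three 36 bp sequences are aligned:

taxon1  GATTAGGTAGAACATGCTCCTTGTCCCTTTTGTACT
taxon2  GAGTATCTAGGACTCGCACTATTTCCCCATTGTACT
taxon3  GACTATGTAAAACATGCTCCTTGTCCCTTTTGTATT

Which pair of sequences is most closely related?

taxon1–taxon2: 12/36 differ, p = 0.333, d = 0.441.
taxon1–taxon3: 4/36 differ, p = 0.111, d = 0.120.
taxon2–taxon3: 13/36 differ, p = 0.361, d = 0.493.
The smallest distance is between taxon1 and taxon3.

taxon1 and taxon3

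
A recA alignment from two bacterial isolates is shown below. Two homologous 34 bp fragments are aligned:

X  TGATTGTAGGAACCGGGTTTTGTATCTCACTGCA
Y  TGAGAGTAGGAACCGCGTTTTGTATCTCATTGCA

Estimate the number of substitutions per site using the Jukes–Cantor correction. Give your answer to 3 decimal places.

The sequences differ at 4 of 34 sites (4, 5, 16, 30), so p = 4/34 ≈ 0.117647.
d = −(3/4) ln(1 − 4p/3) = −0.75 ln(1 − 0.156863) = −0.75 ln(0.843137)
  = −0.75 × (-0.170626) = 0.127970 substitutions/site.

0.128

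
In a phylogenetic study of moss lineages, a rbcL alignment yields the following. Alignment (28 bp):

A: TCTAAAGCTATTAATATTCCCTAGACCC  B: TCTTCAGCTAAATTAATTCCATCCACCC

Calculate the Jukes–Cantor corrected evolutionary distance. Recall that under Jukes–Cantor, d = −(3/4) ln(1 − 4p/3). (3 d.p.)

0.485

The sequences differ at 10 of 28 sites (4, 5, 11, 12, 13, 14, 15, 21, 23, 24), so p = 10/28 ≈ 0.357143.
d = −(3/4) ln(1 − 4p/3) = −0.75 ln(1 − 0.476191) = −0.75 ln(0.523809)
  = −0.75 × (-0.646628) = 0.484971 substitutions/site.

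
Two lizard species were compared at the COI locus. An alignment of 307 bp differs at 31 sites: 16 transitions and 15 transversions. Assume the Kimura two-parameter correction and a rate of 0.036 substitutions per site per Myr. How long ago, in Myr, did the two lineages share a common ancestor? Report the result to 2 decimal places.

1.51

P = 16/307 ≈ 0.052117 and Q = 15/307 ≈ 0.04886.
Under the Kimura two-parameter model, d = −½ ln(1 − 2P − Q) − ¼ ln(1 − 2Q).
1 − 2P − Q = 0.846906, giving −½ ln(0.846906) = 0.083083.
1 − 2Q = 0.90228, giving −¼ ln(0.90228) = 0.025708.
d = 0.083083 + 0.025708 = 0.108791.
Under a molecular clock d = 2μt, so t = d/(2μ) = 0.108791 / (2 × 0.036) = 1.51 Myr.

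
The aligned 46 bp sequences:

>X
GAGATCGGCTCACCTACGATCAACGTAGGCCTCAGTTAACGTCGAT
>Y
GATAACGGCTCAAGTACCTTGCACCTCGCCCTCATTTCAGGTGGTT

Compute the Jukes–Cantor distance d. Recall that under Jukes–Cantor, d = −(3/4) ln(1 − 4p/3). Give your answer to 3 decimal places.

The sequences differ at 16 of 46 sites, so p = 16/46 ≈ 0.347826.
d = −(3/4) ln(1 − 4p/3) = −0.75 ln(1 − 0.463768) = −0.75 ln(0.536232)
  = −0.75 × (-0.623188) = 0.467391 substitutions/site.

0.467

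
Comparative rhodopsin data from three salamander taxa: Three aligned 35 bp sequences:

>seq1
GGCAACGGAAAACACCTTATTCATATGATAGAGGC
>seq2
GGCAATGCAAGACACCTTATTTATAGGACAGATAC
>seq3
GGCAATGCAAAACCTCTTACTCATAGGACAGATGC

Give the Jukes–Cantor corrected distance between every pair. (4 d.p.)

seq1–seq2: 8/35 sites differ → p ≈ 0.228571, d = −0.75 ln(1 − 0.304761) = 0.272625 ≈ 0.2726.
seq1–seq3: 8/35 sites differ → p ≈ 0.228571, d = −0.75 ln(1 − 0.304761) = 0.272625 ≈ 0.2726.
seq2–seq3: 6/35 sites differ → p ≈ 0.171429, d = −0.75 ln(1 − 0.228572) = 0.194634 ≈ 0.1946.

d(seq1,seq2) = 0.2726, d(seq1,seq3) = 0.2726, d(seq2,seq3) = 0.1946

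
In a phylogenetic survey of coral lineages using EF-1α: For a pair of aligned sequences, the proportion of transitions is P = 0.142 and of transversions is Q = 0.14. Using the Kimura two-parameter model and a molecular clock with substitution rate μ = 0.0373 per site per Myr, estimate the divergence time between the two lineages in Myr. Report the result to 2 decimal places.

4.80

Under the Kimura two-parameter model, d = −½ ln(1 − 2P − Q) − ¼ ln(1 − 2Q).
1 − 2P − Q = 0.576, giving −½ ln(0.576) = 0.275824.
1 − 2Q = 0.72, giving −¼ ln(0.72) = 0.082126.
d = 0.275824 + 0.082126 = 0.357950.
Under a molecular clock d = 2μt, so t = d/(2μ) = 0.357950 / (2 × 0.0373) = 4.80 Myr.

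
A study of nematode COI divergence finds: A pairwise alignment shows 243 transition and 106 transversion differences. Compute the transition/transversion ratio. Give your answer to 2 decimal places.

2.29

R = 243/106 = 2.292452… ≈ 2.29 (to 2 d.p.).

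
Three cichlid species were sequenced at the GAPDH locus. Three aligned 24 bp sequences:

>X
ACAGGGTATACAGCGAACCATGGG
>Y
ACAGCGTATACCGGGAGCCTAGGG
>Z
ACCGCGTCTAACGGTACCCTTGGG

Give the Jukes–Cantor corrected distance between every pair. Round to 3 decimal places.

d(X,Y) = 0.304, d(X,Z) = 0.520, d(Y,Z) = 0.304

X–Y: 6/24 sites differ → p = 0.25, d = −0.75 ln(1 − 0.333333) = 0.304098 ≈ 0.304.
X–Z: 9/24 sites differ → p = 0.375, d = −0.75 ln(1 − 0.5) = 0.519860 ≈ 0.520.
Y–Z: 6/24 sites differ → p = 0.25, d = −0.75 ln(1 − 0.333333) = 0.304098 ≈ 0.304.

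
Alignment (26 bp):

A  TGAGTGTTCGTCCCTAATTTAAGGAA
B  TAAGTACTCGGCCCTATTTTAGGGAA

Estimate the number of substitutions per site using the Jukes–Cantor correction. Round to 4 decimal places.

0.2758

The sequences differ at 6 of 26 sites (2, 6, 7, 11, 17, 22), so p = 6/26 ≈ 0.230769.
d = −(3/4) ln(1 − 4p/3) = −0.75 ln(1 − 0.307692) = −0.75 ln(0.692308)
  = −0.75 × (-0.367724) = 0.275793 substitutions/site.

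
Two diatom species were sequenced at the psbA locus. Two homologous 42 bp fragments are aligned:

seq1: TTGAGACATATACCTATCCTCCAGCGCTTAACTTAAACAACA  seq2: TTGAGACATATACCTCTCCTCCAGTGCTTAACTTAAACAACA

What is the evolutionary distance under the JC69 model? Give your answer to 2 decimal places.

0.05

The sequences differ at 2 of 42 sites (16, 25), so p = 2/42 ≈ 0.047619.
d = −(3/4) ln(1 − 4p/3) = −0.75 ln(1 − 0.063492) = −0.75 ln(0.936508)
  = −0.75 × (-0.065597) = 0.049198 substitutions/site.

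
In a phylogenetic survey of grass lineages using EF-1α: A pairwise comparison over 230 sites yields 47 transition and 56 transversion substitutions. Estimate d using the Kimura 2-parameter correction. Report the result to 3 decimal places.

0.695

P = 47/230 ≈ 0.204348 and Q = 56/230 ≈ 0.243478.
Under the Kimura two-parameter model, d = −½ ln(1 − 2P − Q) − ¼ ln(1 − 2Q).
1 − 2P − Q = 0.347826, giving −½ ln(0.347826) = 0.528026.
1 − 2Q = 0.513044, giving −¼ ln(0.513044) = 0.166848.
d = 0.528026 + 0.166848 = 0.694874.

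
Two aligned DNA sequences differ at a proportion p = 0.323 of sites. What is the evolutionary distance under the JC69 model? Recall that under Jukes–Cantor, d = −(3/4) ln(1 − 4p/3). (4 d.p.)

d = −(3/4) ln(1 − 4p/3) = −0.75 ln(1 − 0.430667) = −0.75 ln(0.569333)
  = −0.75 × (-0.563290) = 0.422468 substitutions/site.

0.4225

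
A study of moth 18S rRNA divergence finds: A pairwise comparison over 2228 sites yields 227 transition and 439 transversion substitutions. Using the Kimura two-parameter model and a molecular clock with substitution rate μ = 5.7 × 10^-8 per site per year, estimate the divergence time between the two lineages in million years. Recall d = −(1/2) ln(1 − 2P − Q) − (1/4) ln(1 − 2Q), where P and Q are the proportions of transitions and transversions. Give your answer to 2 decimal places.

3.35

P = 227/2228 ≈ 0.101885 and Q = 439/2228 ≈ 0.197038.
Under the Kimura two-parameter model, d = −½ ln(1 − 2P − Q) − ¼ ln(1 − 2Q).
1 − 2P − Q = 0.599192, giving −½ ln(0.599192) = 0.256087.
1 − 2Q = 0.605924, giving −¼ ln(0.605924) = 0.125250.
d = 0.256087 + 0.125250 = 0.381337.
Under a molecular clock d = 2μt, so t = d/(2μ) = 0.381337 / (2 × 5.7 × 10^-8) = 3.35 million years.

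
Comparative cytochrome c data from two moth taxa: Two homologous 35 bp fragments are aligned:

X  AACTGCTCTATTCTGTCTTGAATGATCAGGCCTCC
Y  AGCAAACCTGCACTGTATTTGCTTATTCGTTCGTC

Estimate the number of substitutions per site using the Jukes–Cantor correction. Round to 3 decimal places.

0.965

The sequences differ at 19 of 35 sites, so p = 19/35 ≈ 0.542857.
d = −(3/4) ln(1 − 4p/3) = −0.75 ln(1 − 0.723809) = −0.75 ln(0.276191)
  = −0.75 × (-1.286663) = 0.964997 substitutions/site.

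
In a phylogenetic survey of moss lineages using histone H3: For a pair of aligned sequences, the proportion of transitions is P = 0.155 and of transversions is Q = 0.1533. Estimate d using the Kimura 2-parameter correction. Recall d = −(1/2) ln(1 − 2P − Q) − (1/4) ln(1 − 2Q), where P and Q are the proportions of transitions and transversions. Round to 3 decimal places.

Under the Kimura two-parameter model, d = −½ ln(1 − 2P − Q) − ¼ ln(1 − 2Q).
1 − 2P − Q = 0.5367, giving −½ ln(0.5367) = 0.311158.
1 − 2Q = 0.6934, giving −¼ ln(0.6934) = 0.091537.
d = 0.311158 + 0.091537 = 0.402695.

0.403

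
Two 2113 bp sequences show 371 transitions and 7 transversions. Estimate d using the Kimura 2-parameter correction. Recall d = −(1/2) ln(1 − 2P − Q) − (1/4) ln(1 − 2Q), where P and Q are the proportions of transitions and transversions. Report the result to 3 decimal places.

0.221

P = 371/2113 ≈ 0.17558 and Q = 7/2113 ≈ 0.003313.
Under the Kimura two-parameter model, d = −½ ln(1 − 2P − Q) − ¼ ln(1 − 2Q).
1 − 2P − Q = 0.645527, giving −½ ln(0.645527) = 0.218844.
1 − 2Q = 0.993374, giving −¼ ln(0.993374) = 0.001662.
d = 0.218844 + 0.001662 = 0.220506.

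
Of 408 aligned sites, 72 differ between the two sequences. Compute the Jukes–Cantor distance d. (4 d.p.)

0.2012

p = 72/408 ≈ 0.176471.
d = −(3/4) ln(1 − 4p/3) = −0.75 ln(1 − 0.235295) = −0.75 ln(0.764705)
  = −0.75 × (-0.268265) = 0.201199 substitutions/site.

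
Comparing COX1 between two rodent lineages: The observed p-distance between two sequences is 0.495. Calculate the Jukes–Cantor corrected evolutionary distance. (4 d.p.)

d = −(3/4) ln(1 − 4p/3) = −0.75 ln(1 − 0.66) = −0.75 ln(0.34)
  = −0.75 × (-1.078810) = 0.809108 substitutions/site.

0.8091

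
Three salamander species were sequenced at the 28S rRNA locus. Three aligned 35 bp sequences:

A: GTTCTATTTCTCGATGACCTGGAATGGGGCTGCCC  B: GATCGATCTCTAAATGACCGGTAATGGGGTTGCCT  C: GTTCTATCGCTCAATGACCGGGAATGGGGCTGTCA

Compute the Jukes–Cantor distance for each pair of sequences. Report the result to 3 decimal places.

A–B: 9/35 sites differ → p ≈ 0.257143, d = −0.75 ln(1 − 0.342857) = 0.314890 ≈ 0.315.
A–C: 6/35 sites differ → p ≈ 0.171429, d = −0.75 ln(1 − 0.228572) = 0.194634 ≈ 0.195.
B–C: 8/35 sites differ → p ≈ 0.228571, d = −0.75 ln(1 − 0.304761) = 0.272625 ≈ 0.273.

d(A,B) = 0.315, d(A,C) = 0.195, d(B,C) = 0.273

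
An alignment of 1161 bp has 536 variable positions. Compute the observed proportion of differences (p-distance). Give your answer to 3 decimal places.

0.462

p = 536/1161 = 0.461670… ≈ 0.462 (to 3 d.p.).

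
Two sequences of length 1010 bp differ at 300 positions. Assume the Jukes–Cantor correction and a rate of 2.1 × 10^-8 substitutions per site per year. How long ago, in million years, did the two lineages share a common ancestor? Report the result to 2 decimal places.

p = 300/1010 ≈ 0.29703.
d = −(3/4) ln(1 − 4p/3) = −0.75 ln(1 − 0.39604) = −0.75 ln(0.60396)
  = −0.75 × (-0.504247) = 0.378185 substitutions/site.
Under a molecular clock d = 2μt, so t = d/(2μ) = 0.378185 / (2 × 2.1 × 10^-8) = 9.00 million years.

9.00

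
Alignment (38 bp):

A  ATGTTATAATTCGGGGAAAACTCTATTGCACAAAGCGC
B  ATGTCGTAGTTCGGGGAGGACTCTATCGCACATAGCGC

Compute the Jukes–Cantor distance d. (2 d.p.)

The sequences differ at 7 of 38 sites (5, 6, 9, 18, 19, 27, 33), so p = 7/38 ≈ 0.184211.
d = −(3/4) ln(1 − 4p/3) = −0.75 ln(1 − 0.245615) = −0.75 ln(0.754385)
  = −0.75 × (-0.281852) = 0.211389 substitutions/site.

0.21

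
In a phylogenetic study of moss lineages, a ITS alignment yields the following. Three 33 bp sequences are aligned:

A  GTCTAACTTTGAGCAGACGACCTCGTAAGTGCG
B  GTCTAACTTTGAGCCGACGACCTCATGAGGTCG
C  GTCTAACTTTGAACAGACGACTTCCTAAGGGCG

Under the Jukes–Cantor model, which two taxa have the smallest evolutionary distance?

A and C

A–B: 5/33 differ, p = 0.152, d = 0.169.
A–C: 4/33 differ, p = 0.121, d = 0.132.
B–C: 6/33 differ, p = 0.182, d = 0.208.
The smallest distance is between A and C.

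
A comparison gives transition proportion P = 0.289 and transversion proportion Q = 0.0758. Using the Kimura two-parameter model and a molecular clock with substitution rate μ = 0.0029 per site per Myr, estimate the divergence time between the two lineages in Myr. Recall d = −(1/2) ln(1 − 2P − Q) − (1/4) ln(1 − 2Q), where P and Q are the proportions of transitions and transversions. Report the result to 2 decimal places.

98.53

Under the Kimura two-parameter model, d = −½ ln(1 − 2P − Q) − ¼ ln(1 − 2Q).
1 − 2P − Q = 0.3462, giving −½ ln(0.3462) = 0.530369.
1 − 2Q = 0.8484, giving −¼ ln(0.8484) = 0.041101.
d = 0.530369 + 0.041101 = 0.571470.
Under a molecular clock d = 2μt, so t = d/(2μ) = 0.571470 / (2 × 0.0029) = 98.53 Myr.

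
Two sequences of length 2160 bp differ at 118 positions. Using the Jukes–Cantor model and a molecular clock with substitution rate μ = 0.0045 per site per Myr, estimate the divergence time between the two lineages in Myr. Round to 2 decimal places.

p = 118/2160 ≈ 0.05463.
d = −(3/4) ln(1 − 4p/3) = −0.75 ln(1 − 0.07284) = −0.75 ln(0.92716)
  = −0.75 × (-0.075629) = 0.056722 substitutions/site.
Under a molecular clock d = 2μt, so t = d/(2μ) = 0.056722 / (2 × 0.0045) = 6.30 Myr.

6.30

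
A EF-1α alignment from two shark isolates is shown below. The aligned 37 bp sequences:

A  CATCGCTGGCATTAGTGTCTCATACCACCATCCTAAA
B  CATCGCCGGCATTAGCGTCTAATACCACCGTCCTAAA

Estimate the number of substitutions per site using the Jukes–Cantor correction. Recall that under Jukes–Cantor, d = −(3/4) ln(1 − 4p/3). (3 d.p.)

0.117

The sequences differ at 4 of 37 sites (7, 16, 21, 30), so p = 4/37 ≈ 0.108108.
d = −(3/4) ln(1 − 4p/3) = −0.75 ln(1 − 0.144144) = −0.75 ln(0.855856)
  = −0.75 × (-0.155653) = 0.116740 substitutions/site.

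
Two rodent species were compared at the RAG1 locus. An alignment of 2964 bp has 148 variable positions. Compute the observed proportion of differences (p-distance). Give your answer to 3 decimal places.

0.050

p = 148/2964 = 0.049932… ≈ 0.050 (to 3 d.p.).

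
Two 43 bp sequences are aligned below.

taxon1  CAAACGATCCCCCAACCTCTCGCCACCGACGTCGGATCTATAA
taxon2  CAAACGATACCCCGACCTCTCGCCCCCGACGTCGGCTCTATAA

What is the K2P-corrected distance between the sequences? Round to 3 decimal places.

0.099

Of 43 sites, 1 differences are transitions and 3 are transversions, so P = 1/43 ≈ 0.023256 and Q = 3/43 ≈ 0.069767.
Under the Kimura two-parameter model, d = −½ ln(1 − 2P − Q) − ¼ ln(1 − 2Q).
1 − 2P − Q = 0.883721, giving −½ ln(0.883721) = 0.061807.
1 − 2Q = 0.860466, giving −¼ ln(0.860466) = 0.037570.
d = 0.061807 + 0.037570 = 0.099377.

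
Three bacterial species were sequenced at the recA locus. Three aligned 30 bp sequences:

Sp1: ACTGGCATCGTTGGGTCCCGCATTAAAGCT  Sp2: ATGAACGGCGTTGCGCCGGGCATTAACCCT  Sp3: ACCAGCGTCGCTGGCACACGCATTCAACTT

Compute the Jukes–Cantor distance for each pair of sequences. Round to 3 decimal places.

d(Sp1,Sp2) = 0.572, d(Sp1,Sp3) = 0.441, d(Sp2,Sp3) = 0.647

Sp1–Sp2: 12/30 sites differ → p = 0.4, d = −0.75 ln(1 − 0.533333) = 0.571605 ≈ 0.572.
Sp1–Sp3: 10/30 sites differ → p ≈ 0.333333, d = −0.75 ln(1 − 0.444444) = 0.440839 ≈ 0.441.
Sp2–Sp3: 13/30 sites differ → p ≈ 0.433333, d = −0.75 ln(1 − 0.577777) = 0.646666 ≈ 0.647.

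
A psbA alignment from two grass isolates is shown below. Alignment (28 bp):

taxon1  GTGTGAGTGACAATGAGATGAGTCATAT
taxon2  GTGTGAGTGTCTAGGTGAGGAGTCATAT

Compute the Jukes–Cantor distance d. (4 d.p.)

The sequences differ at 5 of 28 sites (10, 12, 14, 16, 19), so p = 5/28 ≈ 0.178571.
d = −(3/4) ln(1 − 4p/3) = −0.75 ln(1 − 0.238095) = −0.75 ln(0.761905)
  = −0.75 × (-0.271933) = 0.203950 substitutions/site.

0.2040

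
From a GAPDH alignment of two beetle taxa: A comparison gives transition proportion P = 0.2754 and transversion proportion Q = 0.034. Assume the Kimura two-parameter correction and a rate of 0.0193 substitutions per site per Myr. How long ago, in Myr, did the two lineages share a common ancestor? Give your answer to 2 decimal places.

11.84

Under the Kimura two-parameter model, d = −½ ln(1 − 2P − Q) − ¼ ln(1 − 2Q).
1 − 2P − Q = 0.4152, giving −½ ln(0.4152) = 0.439497.
1 − 2Q = 0.932, giving −¼ ln(0.932) = 0.017606.
d = 0.439497 + 0.017606 = 0.457103.
Under a molecular clock d = 2μt, so t = d/(2μ) = 0.457103 / (2 × 0.0193) = 11.84 Myr.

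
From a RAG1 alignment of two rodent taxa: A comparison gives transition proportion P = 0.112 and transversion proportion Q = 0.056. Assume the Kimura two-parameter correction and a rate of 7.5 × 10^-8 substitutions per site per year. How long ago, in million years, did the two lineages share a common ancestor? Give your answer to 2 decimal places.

Under the Kimura two-parameter model, d = −½ ln(1 − 2P − Q) − ¼ ln(1 − 2Q).
1 − 2P − Q = 0.72, giving −½ ln(0.72) = 0.164252.
1 − 2Q = 0.888, giving −¼ ln(0.888) = 0.029696.
d = 0.164252 + 0.029696 = 0.193948.
Under a molecular clock d = 2μt, so t = d/(2μ) = 0.193948 / (2 × 7.5 × 10^-8) = 1.29 million years.

1.29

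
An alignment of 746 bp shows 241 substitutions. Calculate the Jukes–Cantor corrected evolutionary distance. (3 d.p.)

p = 241/746 ≈ 0.323056.
d = −(3/4) ln(1 − 4p/3) = −0.75 ln(1 − 0.430741) = −0.75 ln(0.569259)
  = −0.75 × (-0.563420) = 0.422565 substitutions/site.

0.423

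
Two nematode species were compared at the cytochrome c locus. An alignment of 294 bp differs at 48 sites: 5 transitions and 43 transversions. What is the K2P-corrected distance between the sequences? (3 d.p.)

0.186

P = 5/294 ≈ 0.017007 and Q = 43/294 ≈ 0.146259.
Under the Kimura two-parameter model, d = −½ ln(1 − 2P − Q) − ¼ ln(1 − 2Q).
1 − 2P − Q = 0.819727, giving −½ ln(0.819727) = 0.099392.
1 − 2Q = 0.707482, giving −¼ ln(0.707482) = 0.086511.
d = 0.099392 + 0.086511 = 0.185903.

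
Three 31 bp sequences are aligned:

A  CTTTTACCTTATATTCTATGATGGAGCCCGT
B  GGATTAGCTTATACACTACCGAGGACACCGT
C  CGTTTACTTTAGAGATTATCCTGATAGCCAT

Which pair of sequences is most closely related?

A–B: 12/31 differ, p = 0.387, d = 0.544.
A–C: 13/31 differ, p = 0.419, d = 0.614.
B–C: 15/31 differ, p = 0.484, d = 0.777.
The smallest distance is between A and B.

A and B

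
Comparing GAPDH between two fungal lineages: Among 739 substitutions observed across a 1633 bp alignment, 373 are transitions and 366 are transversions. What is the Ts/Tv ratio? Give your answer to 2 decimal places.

1.02

R = 373/366 = 1.019125… ≈ 1.02 (to 2 d.p.).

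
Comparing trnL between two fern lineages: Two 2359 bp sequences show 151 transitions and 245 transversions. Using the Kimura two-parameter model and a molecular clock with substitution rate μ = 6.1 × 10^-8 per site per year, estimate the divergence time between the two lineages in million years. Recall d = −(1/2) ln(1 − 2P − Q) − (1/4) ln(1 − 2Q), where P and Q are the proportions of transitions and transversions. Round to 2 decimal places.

P = 151/2359 ≈ 0.06401 and Q = 245/2359 ≈ 0.103858.
Under the Kimura two-parameter model, d = −½ ln(1 − 2P − Q) − ¼ ln(1 − 2Q).
1 − 2P − Q = 0.768122, giving −½ ln(0.768122) = 0.131903.
1 − 2Q = 0.792284, giving −¼ ln(0.792284) = 0.058209.
d = 0.131903 + 0.058209 = 0.190112.
Under a molecular clock d = 2μt, so t = d/(2μ) = 0.190112 / (2 × 6.1 × 10^-8) = 1.56 million years.

1.56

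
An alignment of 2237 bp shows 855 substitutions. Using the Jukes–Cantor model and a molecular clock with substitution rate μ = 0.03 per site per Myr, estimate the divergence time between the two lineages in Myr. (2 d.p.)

8.91

p = 855/2237 ≈ 0.382208.
d = −(3/4) ln(1 − 4p/3) = −0.75 ln(1 − 0.509611) = −0.75 ln(0.490389)
  = −0.75 × (-0.712556) = 0.534417 substitutions/site.
Under a molecular clock d = 2μt, so t = d/(2μ) = 0.534417 / (2 × 0.03) = 8.91 Myr.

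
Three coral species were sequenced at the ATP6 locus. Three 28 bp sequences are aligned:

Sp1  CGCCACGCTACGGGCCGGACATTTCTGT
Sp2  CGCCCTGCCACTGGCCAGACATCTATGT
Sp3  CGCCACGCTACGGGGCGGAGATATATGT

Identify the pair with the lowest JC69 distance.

Sp1 and Sp3

Sp1–Sp2: 7/28 differ, p = 0.250, d = 0.304.
Sp1–Sp3: 4/28 differ, p = 0.143, d = 0.158.
Sp2–Sp3: 8/28 differ, p = 0.286, d = 0.360.
The smallest distance is between Sp1 and Sp3.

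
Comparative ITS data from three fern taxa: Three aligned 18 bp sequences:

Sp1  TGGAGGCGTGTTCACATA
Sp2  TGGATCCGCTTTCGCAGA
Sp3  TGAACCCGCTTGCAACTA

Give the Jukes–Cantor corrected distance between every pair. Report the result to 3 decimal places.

d(Sp1,Sp2) = 0.441, d(Sp1,Sp3) = 0.673, d(Sp2,Sp3) = 0.548

Sp1–Sp2: 6/18 sites differ → p ≈ 0.333333, d = −0.75 ln(1 − 0.444444) = 0.440839 ≈ 0.441.
Sp1–Sp3: 8/18 sites differ → p ≈ 0.444444, d = −0.75 ln(1 − 0.592592) = 0.673455 ≈ 0.673.
Sp2–Sp3: 7/18 sites differ → p ≈ 0.388889, d = −0.75 ln(1 − 0.518519) = 0.548166 ≈ 0.548.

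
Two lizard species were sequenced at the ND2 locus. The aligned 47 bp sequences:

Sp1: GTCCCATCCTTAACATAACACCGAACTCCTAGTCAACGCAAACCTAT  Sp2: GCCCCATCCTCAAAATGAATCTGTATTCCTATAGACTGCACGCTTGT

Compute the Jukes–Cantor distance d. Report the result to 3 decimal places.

The sequences differ at 18 of 47 sites, so p = 18/47 ≈ 0.382979.
d = −(3/4) ln(1 − 4p/3) = −0.75 ln(1 − 0.510639) = −0.75 ln(0.489361)
  = −0.75 × (-0.714655) = 0.535991 substitutions/site.

0.536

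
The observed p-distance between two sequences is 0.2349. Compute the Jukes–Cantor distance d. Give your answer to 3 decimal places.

0.282

d = −(3/4) ln(1 − 4p/3) = −0.75 ln(1 − 0.3132) = −0.75 ln(0.6868)
  = −0.75 × (-0.375712) = 0.281784 substitutions/site.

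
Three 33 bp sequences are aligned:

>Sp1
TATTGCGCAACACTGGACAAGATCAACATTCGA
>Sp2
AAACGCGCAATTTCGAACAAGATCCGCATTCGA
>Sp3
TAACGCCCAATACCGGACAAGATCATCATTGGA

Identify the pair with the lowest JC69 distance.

Sp1 and Sp3

Sp1–Sp2: 10/33 differ, p = 0.303, d = 0.388.
Sp1–Sp3: 7/33 differ, p = 0.212, d = 0.249.
Sp2–Sp3: 8/33 differ, p = 0.242, d = 0.293.
The smallest distance is between Sp1 and Sp3.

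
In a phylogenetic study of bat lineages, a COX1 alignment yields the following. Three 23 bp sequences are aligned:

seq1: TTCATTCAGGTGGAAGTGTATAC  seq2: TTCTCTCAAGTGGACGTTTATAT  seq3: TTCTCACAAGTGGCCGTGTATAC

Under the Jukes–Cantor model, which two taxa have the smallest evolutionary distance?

seq1–seq2: 6/23 differ, p = 0.261, d = 0.321.
seq1–seq3: 6/23 differ, p = 0.261, d = 0.321.
seq2–seq3: 4/23 differ, p = 0.174, d = 0.198.
The smallest distance is between seq2 and seq3.

seq2 and seq3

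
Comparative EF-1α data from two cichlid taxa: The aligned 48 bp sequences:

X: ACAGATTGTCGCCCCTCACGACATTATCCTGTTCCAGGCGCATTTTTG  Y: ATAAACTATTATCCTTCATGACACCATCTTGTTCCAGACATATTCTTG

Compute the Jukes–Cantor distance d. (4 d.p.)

The sequences differ at 16 of 48 sites, so p = 16/48 ≈ 0.333333.
d = −(3/4) ln(1 − 4p/3) = −0.75 ln(1 − 0.444444) = −0.75 ln(0.555556)
  = −0.75 × (-0.587786) = 0.440840 substitutions/site.

0.4408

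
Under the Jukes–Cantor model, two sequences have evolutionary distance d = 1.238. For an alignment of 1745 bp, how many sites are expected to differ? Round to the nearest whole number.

Invert JC69: p = (3/4)(1 − e^(−4d/3)) = 0.75 × (1 − e^(-1.650667)) = 0.75 × (1 − 0.191922) = 0.606059.
Expected differing sites = pL ≈ 0.606059 × 1745 = 1057.572955 ≈ 1058.

1058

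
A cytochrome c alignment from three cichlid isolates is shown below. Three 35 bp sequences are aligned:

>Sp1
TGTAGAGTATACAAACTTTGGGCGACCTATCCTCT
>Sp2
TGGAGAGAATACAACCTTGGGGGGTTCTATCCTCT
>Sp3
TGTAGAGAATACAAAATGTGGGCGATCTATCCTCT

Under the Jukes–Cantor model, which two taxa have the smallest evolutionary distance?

Sp1–Sp2: 7/35 differ, p = 0.200, d = 0.233.
Sp1–Sp3: 4/35 differ, p = 0.114, d = 0.124.
Sp2–Sp3: 7/35 differ, p = 0.200, d = 0.233.
The smallest distance is between Sp1 and Sp3.

Sp1 and Sp3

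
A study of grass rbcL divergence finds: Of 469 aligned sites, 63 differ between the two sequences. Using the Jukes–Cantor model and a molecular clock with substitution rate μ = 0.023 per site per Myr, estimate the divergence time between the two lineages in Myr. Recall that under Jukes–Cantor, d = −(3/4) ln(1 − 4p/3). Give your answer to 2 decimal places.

3.22

p = 63/469 ≈ 0.134328.
d = −(3/4) ln(1 − 4p/3) = −0.75 ln(1 − 0.179104) = −0.75 ln(0.820896)
  = −0.75 × (-0.197359) = 0.148019 substitutions/site.
Under a molecular clock d = 2μt, so t = d/(2μ) = 0.148019 / (2 × 0.023) = 3.22 Myr.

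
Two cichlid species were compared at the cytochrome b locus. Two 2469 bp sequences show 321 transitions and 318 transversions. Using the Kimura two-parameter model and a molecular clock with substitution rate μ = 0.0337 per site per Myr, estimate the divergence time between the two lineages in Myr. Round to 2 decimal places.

4.76

P = 321/2469 ≈ 0.130012 and Q = 318/2469 ≈ 0.128797.
Under the Kimura two-parameter model, d = −½ ln(1 − 2P − Q) − ¼ ln(1 − 2Q).
1 − 2P − Q = 0.611179, giving −½ ln(0.611179) = 0.246183.
1 − 2Q = 0.742406, giving −¼ ln(0.742406) = 0.074465.
d = 0.246183 + 0.074465 = 0.320648.
Under a molecular clock d = 2μt, so t = d/(2μ) = 0.320648 / (2 × 0.0337) = 4.76 Myr.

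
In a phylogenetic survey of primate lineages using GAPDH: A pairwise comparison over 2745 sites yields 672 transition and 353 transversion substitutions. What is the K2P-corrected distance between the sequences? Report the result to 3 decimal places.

P = 672/2745 ≈ 0.244809 and Q = 353/2745 ≈ 0.128597.
Under the Kimura two-parameter model, d = −½ ln(1 − 2P − Q) − ¼ ln(1 − 2Q).
1 − 2P − Q = 0.381785, giving −½ ln(0.381785) = 0.481449.
1 − 2Q = 0.742806, giving −¼ ln(0.742806) = 0.074330.
d = 0.481449 + 0.074330 = 0.555779.

0.556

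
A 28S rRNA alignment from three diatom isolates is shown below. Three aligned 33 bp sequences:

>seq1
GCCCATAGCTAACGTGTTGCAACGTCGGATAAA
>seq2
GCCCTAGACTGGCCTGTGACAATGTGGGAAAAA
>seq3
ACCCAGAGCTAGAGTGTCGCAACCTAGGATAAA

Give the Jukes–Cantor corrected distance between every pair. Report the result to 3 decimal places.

d(seq1,seq2) = 0.497, d(seq1,seq3) = 0.249, d(seq2,seq3) = 0.625

seq1–seq2: 12/33 sites differ → p ≈ 0.363636, d = −0.75 ln(1 − 0.484848) = 0.497470 ≈ 0.497.
seq1–seq3: 7/33 sites differ → p ≈ 0.212121, d = −0.75 ln(1 − 0.282828) = 0.249330 ≈ 0.249.
seq2–seq3: 14/33 sites differ → p ≈ 0.424242, d = −0.75 ln(1 − 0.565656) = 0.625439 ≈ 0.625.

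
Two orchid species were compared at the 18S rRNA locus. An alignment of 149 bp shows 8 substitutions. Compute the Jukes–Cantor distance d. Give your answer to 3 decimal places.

p = 8/149 ≈ 0.053691.
d = −(3/4) ln(1 − 4p/3) = −0.75 ln(1 − 0.071588) = −0.75 ln(0.928412)
  = −0.75 × (-0.074280) = 0.055710 substitutions/site.

0.056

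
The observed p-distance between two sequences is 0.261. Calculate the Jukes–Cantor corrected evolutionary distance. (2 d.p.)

0.32

d = −(3/4) ln(1 − 4p/3) = −0.75 ln(1 − 0.348) = −0.75 ln(0.652)
  = −0.75 × (-0.427711) = 0.320783 substitutions/site.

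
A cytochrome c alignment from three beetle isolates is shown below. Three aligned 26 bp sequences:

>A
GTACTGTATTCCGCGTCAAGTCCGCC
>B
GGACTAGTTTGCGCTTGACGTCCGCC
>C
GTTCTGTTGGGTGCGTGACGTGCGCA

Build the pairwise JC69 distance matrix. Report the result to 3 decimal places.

d(A,B) = 0.396, d(A,C) = 0.539, d(B,C) = 0.539

A–B: 8/26 sites differ → p ≈ 0.307692, d = −0.75 ln(1 − 0.410256) = 0.396050 ≈ 0.396.
A–C: 10/26 sites differ → p ≈ 0.384615, d = −0.75 ln(1 − 0.51282) = 0.539341 ≈ 0.539.
B–C: 10/26 sites differ → p ≈ 0.384615, d = −0.75 ln(1 − 0.51282) = 0.539341 ≈ 0.539.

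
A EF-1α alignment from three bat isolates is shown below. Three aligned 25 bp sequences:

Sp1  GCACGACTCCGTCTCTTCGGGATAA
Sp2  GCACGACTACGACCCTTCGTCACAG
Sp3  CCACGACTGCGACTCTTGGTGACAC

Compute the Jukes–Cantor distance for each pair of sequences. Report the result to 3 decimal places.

Sp1–Sp2: 7/25 sites differ → p = 0.28, d = −0.75 ln(1 − 0.373333) = 0.350505 ≈ 0.351.
Sp1–Sp3: 7/25 sites differ → p = 0.28, d = −0.75 ln(1 − 0.373333) = 0.350505 ≈ 0.351.
Sp2–Sp3: 6/25 sites differ → p = 0.24, d = −0.75 ln(1 − 0.32) = 0.289247 ≈ 0.289.

d(Sp1,Sp2) = 0.351, d(Sp1,Sp3) = 0.351, d(Sp2,Sp3) = 0.289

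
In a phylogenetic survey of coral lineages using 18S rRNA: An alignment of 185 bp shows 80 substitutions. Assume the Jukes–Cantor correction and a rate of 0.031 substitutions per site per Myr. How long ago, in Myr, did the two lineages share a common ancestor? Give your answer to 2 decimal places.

10.40

p = 80/185 ≈ 0.432432.
d = −(3/4) ln(1 − 4p/3) = −0.75 ln(1 − 0.576576) = −0.75 ln(0.423424)
  = −0.75 × (-0.859381) = 0.644536 substitutions/site.
Under a molecular clock d = 2μt, so t = d/(2μ) = 0.644536 / (2 × 0.031) = 10.40 Myr.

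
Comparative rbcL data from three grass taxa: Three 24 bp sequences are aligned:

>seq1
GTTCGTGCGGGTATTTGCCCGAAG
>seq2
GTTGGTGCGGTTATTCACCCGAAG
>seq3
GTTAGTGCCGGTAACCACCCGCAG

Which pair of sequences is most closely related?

seq1 and seq2

seq1–seq2: 4/24 differ, p = 0.167, d = 0.188.
seq1–seq3: 7/24 differ, p = 0.292, d = 0.369.
seq2–seq3: 6/24 differ, p = 0.250, d = 0.304.
The smallest distance is between seq1 and seq2.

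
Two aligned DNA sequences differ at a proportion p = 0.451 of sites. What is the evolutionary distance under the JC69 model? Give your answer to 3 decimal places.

d = −(3/4) ln(1 − 4p/3) = −0.75 ln(1 − 0.601333) = −0.75 ln(0.398667)
  = −0.75 × (-0.919629) = 0.689722 substitutions/site.

0.690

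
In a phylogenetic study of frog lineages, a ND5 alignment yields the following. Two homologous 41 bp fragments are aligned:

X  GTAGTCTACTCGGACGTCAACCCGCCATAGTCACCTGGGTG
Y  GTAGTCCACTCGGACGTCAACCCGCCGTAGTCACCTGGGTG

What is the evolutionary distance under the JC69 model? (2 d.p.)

The sequences differ at 2 of 41 sites (7, 27), so p = 2/41 ≈ 0.04878.
d = −(3/4) ln(1 − 4p/3) = −0.75 ln(1 − 0.06504) = −0.75 ln(0.93496)
  = −0.75 × (-0.067252) = 0.050439 substitutions/site.

0.05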